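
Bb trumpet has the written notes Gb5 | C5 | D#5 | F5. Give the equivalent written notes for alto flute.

Bbb5 Eb5 F#5 Ab5

First find concert pitch: the Bb trumpet sounds a major second below written, so Gb5 C5 D#5 F5 sounds Fb5 Bb4 C#5 Eb5.
Then write for alto flute: it sounds a perfect fourth below written, so the part must be a perfect fourth above concert.
Fb5 → Bbb5
Bb4 → Eb5
C#5 → F#5
Eb5 → Ab5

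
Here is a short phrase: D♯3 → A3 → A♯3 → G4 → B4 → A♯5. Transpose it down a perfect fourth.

D#3 down a perfect fourth is A#2.
A3 down a perfect fourth is E3.
A perfect fourth down from A#3 gives E#3.
G4 down a perfect fourth is D4.
A perfect fourth down from B4 gives F#4.
A perfect fourth down from A#5 gives E#5.

A#2 E3 E#3 D4 F#4 E#5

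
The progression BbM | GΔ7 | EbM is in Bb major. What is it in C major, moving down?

Bb major down to C major is a minor seventh; each chord root moves by that interval while the quality stays the same.
BbM: root Bb down a minor seventh → C, giving CM.
GΔ7: root G down a minor seventh → A, giving AΔ7.
EbM: root Eb down a minor seventh → F, giving FM.

CM AΔ7 FM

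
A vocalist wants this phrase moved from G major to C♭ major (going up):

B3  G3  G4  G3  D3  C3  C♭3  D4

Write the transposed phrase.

Eb4 Cb4 Cb5 Cb4 Gb3 Fb3 Fbb3 Gb4

G major to C♭ major up is a diminished fourth, so every note moves up by that interval.
B3 gives Eb4
G3 gives Cb4
G4 gives Cb5
G3 gives Cb4
D3 gives Gb3
C3 gives Fb3
Cb3 gives Fbb3
D4 gives Gb4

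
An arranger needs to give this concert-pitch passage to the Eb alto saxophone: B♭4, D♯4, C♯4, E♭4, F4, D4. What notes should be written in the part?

G5 B#4 A#4 C5 D5 B4

The Eb alto saxophone sounds a major sixth below written, so the written part must be a major sixth above concert — transpose each note up.
Bb4 to G5
D#4 to B#4
C#4 to A#4
Eb4 to C5
F4 to D5
D4 to B4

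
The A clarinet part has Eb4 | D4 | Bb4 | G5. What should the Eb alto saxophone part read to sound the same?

A4 G#4 E5 C#6

First find concert pitch: the A clarinet sounds a minor third below written, so Eb4 D4 Bb4 G5 sounds C4 B3 G4 E5.
Then write for Eb alto saxophone: it sounds a major sixth below written, so the part must be a major sixth above concert.
C4 → A4
B3 → G#4
G4 → E5
E5 → C#6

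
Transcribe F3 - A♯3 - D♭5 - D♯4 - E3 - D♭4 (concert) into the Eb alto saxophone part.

Written C4 sounds as Eb3 on the Eb alto saxophone, so concert pitches are written a major sixth up.
F3 -> D4
A#3 -> F##4
Db5 -> Bb5
D#4 -> B#4
E3 -> C#4
Db4 -> Bb4

D4 F##4 Bb5 B#4 C#4 Bb4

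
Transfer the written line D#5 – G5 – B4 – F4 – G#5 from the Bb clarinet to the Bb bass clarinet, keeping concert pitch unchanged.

D#6 G6 B5 F5 G#6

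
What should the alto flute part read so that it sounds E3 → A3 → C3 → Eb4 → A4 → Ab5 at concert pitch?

The alto flute sounds a perfect fourth below written, so the written part must be a perfect fourth above concert — transpose each note up.
E3 becomes A3
A3 becomes D4
C3 becomes F3
Eb4 becomes Ab4
A4 becomes D5
Ab5 becomes Db6

A3 D4 F3 Ab4 D5 Db6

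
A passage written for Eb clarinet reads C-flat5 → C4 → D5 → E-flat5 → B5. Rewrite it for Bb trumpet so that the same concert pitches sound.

First find concert pitch: the Eb clarinet sounds a minor third above written, so C-flat5 C4 D5 E-flat5 B5 sounds Ebb5 Eb4 F5 Gb5 D6.
Then write for Bb trumpet: it sounds a major second below written, so the part must be a major second above concert.
Ebb5 → Fb5
Eb4 → F4
F5 → G5
Gb5 → Ab5
D6 → E6

Fb5 F4 G5 Ab5 E6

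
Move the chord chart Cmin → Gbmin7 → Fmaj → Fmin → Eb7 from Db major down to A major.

Db major down to A major is a diminished fourth; each chord root moves by that interval while the quality stays the same.
Cmin: root C down a diminished fourth → G#, giving G#min.
Gbmin7: root Gb down a diminished fourth → D, giving Dmin7.
Fmaj: root F down a diminished fourth → C#, giving C#maj.
Fmin: root F down a diminished fourth → C#, giving C#min.
Eb7: root Eb down a diminished fourth → B, giving B7.

G#min Dmin7 C#maj C#min B7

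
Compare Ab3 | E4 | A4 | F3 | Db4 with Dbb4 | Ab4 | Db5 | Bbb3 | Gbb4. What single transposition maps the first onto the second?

up a diminished fourth

Take the first pair: Ab3 → Dbb4. A to D spans 4 letter names, so the interval is some kind of fourth.
Ab3 to Dbb4 is 4 semitones, which makes it a diminished fourth; the second version is higher, so the direction is up.
Checking another pair — Db4 → Gbb4 — gives the same interval.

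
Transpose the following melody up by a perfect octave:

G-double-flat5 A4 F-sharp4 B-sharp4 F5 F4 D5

Gbb6 A5 F#5 B#5 F6 F5 D6

Gbb5: an octave up reaches G, and 12 semitones makes it Gbb6.
A4: an octave up reaches A, and 12 semitones makes it A5.
F#4: an octave up reaches F, and 12 semitones makes it F#5.
B#4: an octave up reaches B, and 12 semitones makes it B#5.
A perfect octave up from F5 gives F6.
A perfect octave up from F4 gives F5.
D5: an octave up reaches D, and 12 semitones makes it D6.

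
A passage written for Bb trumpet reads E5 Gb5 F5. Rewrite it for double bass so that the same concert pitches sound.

D6 Fb6 Eb6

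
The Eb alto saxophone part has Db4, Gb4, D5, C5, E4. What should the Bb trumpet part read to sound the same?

Gb3 Cb4 G4 F4 A3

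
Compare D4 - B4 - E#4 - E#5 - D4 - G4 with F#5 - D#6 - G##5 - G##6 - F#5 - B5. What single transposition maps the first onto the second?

up a major tenth

Take the first pair: D4 → F#5. D to F spans 10 letter names, so the interval is some kind of tenth.
D4 to F#5 is 16 semitones, which makes it a major tenth; the second version is higher, so the direction is up.
Checking another pair — G4 → B5 — gives the same interval.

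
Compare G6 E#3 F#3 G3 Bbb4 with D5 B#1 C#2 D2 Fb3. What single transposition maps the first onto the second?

Take the first pair: G6 → D5. G to D spans 11 letter names, so the interval is some kind of eleventh.
D5 to G6 is 17 semitones, which makes it a perfect eleventh; the second version is lower, so the direction is down.
Checking another pair — Bbb4 → Fb3 — gives the same interval.

down a perfect eleventh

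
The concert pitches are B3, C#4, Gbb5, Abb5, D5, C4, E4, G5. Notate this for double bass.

The double bass sounds a perfect octave below written, so the written part must be a perfect octave above concert — transpose each note up.
B3 becomes B4
C#4 becomes C#5
Gbb5 becomes Gbb6
Abb5 becomes Abb6
D5 becomes D6
C4 becomes C5
E4 becomes E5
G5 becomes G6

B4 C#5 Gbb6 Abb6 D6 C5 E5 G6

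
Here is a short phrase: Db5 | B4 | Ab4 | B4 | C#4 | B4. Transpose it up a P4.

Gb5 E5 Db5 E5 F#4 E5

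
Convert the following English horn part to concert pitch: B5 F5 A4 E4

The English horn sounds a perfect fifth below written, so transpose each written note down a perfect fifth.
B5 gives E5
F5 gives Bb4
A4 gives D4
E4 gives A3

E5 Bb4 D4 A3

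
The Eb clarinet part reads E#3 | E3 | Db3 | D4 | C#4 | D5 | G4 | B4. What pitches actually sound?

The Eb clarinet sounds a minor third above written, so transpose each written note up a minor third.
E#3 -> G#3
E3 -> G3
Db3 -> Fb3
D4 -> F4
C#4 -> E4
D5 -> F5
G4 -> Bb4
B4 -> D5

G#3 G3 Fb3 F4 E4 F5 Bb4 D5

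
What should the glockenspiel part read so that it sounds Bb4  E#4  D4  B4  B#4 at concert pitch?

Bb2 E#2 D2 B2 B#2

Written C4 sounds as C6 on the glockenspiel, so concert pitches are written a perfect fifteenth down.
Bb4 to Bb2
E#4 to E#2
D4 to D2
B4 to B2
B#4 to B#2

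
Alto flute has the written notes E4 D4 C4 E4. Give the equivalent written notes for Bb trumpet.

First find concert pitch: the alto flute sounds a perfect fourth below written, so E4 D4 C4 E4 sounds B3 A3 G3 B3.
Then write for Bb trumpet: it sounds a major second below written, so the part must be a major second above concert.
B3 → C#4
A3 → B3
G3 → A3
B3 → C#4

C#4 B3 A3 C#4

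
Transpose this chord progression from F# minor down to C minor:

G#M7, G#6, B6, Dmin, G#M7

DM7 D6 F6 Abmin DM7

F# minor down to C minor is an augmented fourth; each chord root moves by that interval while the quality stays the same.
G#M7: root G# down an augmented fourth → D, giving DM7.
G#6: root G# down an augmented fourth → D, giving D6.
B6: root B down an augmented fourth → F, giving F6.
Dmin: root D down an augmented fourth → Ab, giving Abmin.
G#M7: root G# down an augmented fourth → D, giving DM7.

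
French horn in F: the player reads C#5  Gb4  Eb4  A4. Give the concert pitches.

F#4 Cb4 Ab3 D4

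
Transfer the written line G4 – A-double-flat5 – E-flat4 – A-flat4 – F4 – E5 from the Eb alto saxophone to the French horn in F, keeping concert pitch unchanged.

F4 Gbb5 Db4 Gb4 Eb4 D5

First find concert pitch: the Eb alto saxophone sounds a major sixth below written, so G4 A-double-flat5 E-flat4 A-flat4 F4 E5 sounds Bb3 Cbb5 Gb3 Cb4 Ab3 G4.
Then write for French horn in F: it sounds a perfect fifth below written, so the part must be a perfect fifth above concert.
Bb3 → F4
Cbb5 → Gbb5
Gb3 → Db4
Cb4 → Gb4
Ab3 → Eb4
G4 → D5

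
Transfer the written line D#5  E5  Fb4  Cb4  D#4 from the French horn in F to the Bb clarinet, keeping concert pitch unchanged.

First find concert pitch: the French horn in F sounds a perfect fifth below written, so D#5 E5 Fb4 Cb4 D#4 sounds G#4 A4 Bbb3 Fb3 G#3.
Then write for Bb clarinet: it sounds a major second below written, so the part must be a major second above concert.
G#4 → A#4
A4 → B4
Bbb3 → Cb4
Fb3 → Gb3
G#3 → A#3

A#4 B4 Cb4 Gb3 A#3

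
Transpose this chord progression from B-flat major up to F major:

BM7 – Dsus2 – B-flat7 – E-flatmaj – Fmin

F#M7 Asus2 F7 Bbmaj Cmin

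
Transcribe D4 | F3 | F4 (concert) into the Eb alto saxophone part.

The Eb alto saxophone sounds a major sixth below written, so the written part must be a major sixth above concert — transpose each note up.
D4 -> B4
F3 -> D4
F4 -> D5

B4 D4 D5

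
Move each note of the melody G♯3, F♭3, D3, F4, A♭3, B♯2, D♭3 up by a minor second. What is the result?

A3 Gbb3 Eb3 Gb4 Bbb3 C#3 Ebb3

A minor second up from G#3 gives A3.
A minor second up from Fb3 gives Gbb3.
D3 up a minor second is Eb3.
F4: a second up reaches G, and 1 semitone makes it Gb4.
Ab3: a second up reaches B, and 1 semitone makes it Bbb3.
A minor second up from B#2 gives C#3.
Db3 up a minor second is Ebb3.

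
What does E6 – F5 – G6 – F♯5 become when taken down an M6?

G5 Ab4 Bb5 A4

E6 → G5
F5 → Ab4
G6 → Bb5
F#5 → A4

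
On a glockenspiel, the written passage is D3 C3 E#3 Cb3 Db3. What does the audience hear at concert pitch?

D5 C5 E#5 Cb5 Db5

Written C4 on the glockenspiel sounds as C6, a perfect fifteenth higher; apply that shift to every note.
D3 to D5
C3 to C5
E#3 to E#5
Cb3 to Cb5
Db3 to Db5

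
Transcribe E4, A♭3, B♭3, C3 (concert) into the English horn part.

B4 Eb4 F4 G3

Written C4 sounds as F3 on the English horn, so concert pitches are written a perfect fifth up.
E4 becomes B4
Ab3 becomes Eb4
Bb3 becomes F4
C3 becomes G3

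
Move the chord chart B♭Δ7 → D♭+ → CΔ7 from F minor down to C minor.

FΔ7 Ab+ GΔ7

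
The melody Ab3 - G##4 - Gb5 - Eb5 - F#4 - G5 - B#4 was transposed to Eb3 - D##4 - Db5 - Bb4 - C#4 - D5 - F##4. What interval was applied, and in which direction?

Take the first pair: Ab3 → Eb3. A to E spans 4 letter names, so the interval is some kind of fourth.
Eb3 to Ab3 is 5 semitones, which makes it a perfect fourth; the second version is lower, so the direction is down.
Checking another pair — B#4 → F##4 — gives the same interval.

down a perfect fourth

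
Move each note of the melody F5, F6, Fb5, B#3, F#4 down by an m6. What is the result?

A4 A5 Ab4 D##3 A#3

F5 → A4
F6 → A5
Fb5 → Ab4
B#3 → D##3
F#4 → A#3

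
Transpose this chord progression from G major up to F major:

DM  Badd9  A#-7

G major up to F major is a minor seventh; each chord root moves by that interval while the quality stays the same.
DM: root D up a minor seventh → C, giving CM.
Badd9: root B up a minor seventh → A, giving Aadd9.
A#-7: root A# up a minor seventh → G#, giving G#-7.

CM Aadd9 G#-7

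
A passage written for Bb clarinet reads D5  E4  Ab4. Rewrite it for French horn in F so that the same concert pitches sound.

G5 A4 Db5

First find concert pitch: the Bb clarinet sounds a major second below written, so D5 E4 Ab4 sounds C5 D4 Gb4.
Then write for French horn in F: it sounds a perfect fifth below written, so the part must be a perfect fifth above concert.
C5 → G5
D4 → A4
Gb4 → Db5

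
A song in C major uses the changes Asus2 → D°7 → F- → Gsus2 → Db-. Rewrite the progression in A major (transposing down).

C major down to A major is a minor third; each chord root moves by that interval while the quality stays the same.
Asus2: root A down a minor third → F#, giving F#sus2.
D°7: root D down a minor third → B, giving B°7.
F-: root F down a minor third → D, giving D-.
Gsus2: root G down a minor third → E, giving Esus2.
Db-: root Db down a minor third → Bb, giving Bb-.

F#sus2 B°7 D- Esus2 Bb-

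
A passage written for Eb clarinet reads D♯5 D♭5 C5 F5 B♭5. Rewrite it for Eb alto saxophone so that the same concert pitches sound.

First find concert pitch: the Eb clarinet sounds a minor third above written, so D♯5 D♭5 C5 F5 B♭5 sounds F#5 Fb5 Eb5 Ab5 Db6.
Then write for Eb alto saxophone: it sounds a major sixth below written, so the part must be a major sixth above concert.
F#5 → D#6
Fb5 → Db6
Eb5 → C6
Ab5 → F6
Db6 → Bb6

D#6 Db6 C6 F6 Bb6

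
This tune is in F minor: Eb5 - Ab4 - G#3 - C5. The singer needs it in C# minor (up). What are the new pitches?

From F up to C# is an augmented fifth; apply that to each pitch.
Eb5 to B5
Ab4 to E5
G#3 to D##4
C5 to G#5

B5 E5 D##4 G#5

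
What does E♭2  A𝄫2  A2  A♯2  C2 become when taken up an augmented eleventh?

Eb2 to A3
Abb2 to Db4
A2 to D#4
A#2 to D##4
C2 to F#3

A3 Db4 D#4 D##4 F#3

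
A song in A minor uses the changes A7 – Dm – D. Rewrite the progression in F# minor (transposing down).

F#7 Bm B

A minor down to F# minor is a minor third; each chord root moves by that interval while the quality stays the same.
A7: root A down a minor third → F#, giving F#7.
Dm: root D down a minor third → B, giving Bm.
D: root D down a minor third → B, giving B.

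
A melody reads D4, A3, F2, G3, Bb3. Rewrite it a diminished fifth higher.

Ab4 Eb4 Cb3 Db4 Fb4

D4 becomes Ab4
A3 becomes Eb4
F2 becomes Cb3
G3 becomes Db4
Bb3 becomes Fb4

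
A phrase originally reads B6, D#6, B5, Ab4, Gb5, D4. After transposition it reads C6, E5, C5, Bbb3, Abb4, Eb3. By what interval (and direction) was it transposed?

Take the first pair: B6 → C6. B to C spans 7 letter names, so the interval is some kind of seventh.
C6 to B6 is 11 semitones, which makes it a major seventh; the second version is lower, so the direction is down.
Checking another pair — D4 → Eb3 — gives the same interval.

down a major seventh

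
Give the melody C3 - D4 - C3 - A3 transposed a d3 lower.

A#2 B#3 A#2 F##3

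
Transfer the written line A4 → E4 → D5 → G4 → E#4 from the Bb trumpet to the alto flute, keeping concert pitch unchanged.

First find concert pitch: the Bb trumpet sounds a major second below written, so A4 E4 D5 G4 E#4 sounds G4 D4 C5 F4 D#4.
Then write for alto flute: it sounds a perfect fourth below written, so the part must be a perfect fourth above concert.
G4 → C5
D4 → G4
C5 → F5
F4 → Bb4
D#4 → G#4

C5 G4 F5 Bb4 G#4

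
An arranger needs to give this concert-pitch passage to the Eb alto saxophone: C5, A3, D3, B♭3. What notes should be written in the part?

A5 F#4 B3 G4

The Eb alto saxophone sounds a major sixth below written, so the written part must be a major sixth above concert — transpose each note up.
C5 becomes A5
A3 becomes F#4
D3 becomes B3
Bb3 becomes G4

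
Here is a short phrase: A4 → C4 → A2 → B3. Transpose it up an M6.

A4: a sixth up reaches F, and 9 semitones makes it F#5.
C4 up a major sixth is A4.
A2 up a major sixth is F#3.
A major sixth up from B3 gives G#4.

F#5 A4 F#3 G#4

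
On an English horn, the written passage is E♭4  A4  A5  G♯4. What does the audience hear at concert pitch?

Ab3 D4 D5 C#4

Written C4 on the English horn sounds as F3, a perfect fifth lower; apply that shift to every note.
Eb4 gives Ab3
A4 gives D4
A5 gives D5
G#4 gives C#4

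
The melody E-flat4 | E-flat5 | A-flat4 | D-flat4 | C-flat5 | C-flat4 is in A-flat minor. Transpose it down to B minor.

F#3 F#4 B3 E3 D4 D3

From A-flat down to B is a diminished seventh; apply that to each pitch.
Eb4 → F#3
Eb5 → F#4
Ab4 → B3
Db4 → E3
Cb5 → D4
Cb4 → D3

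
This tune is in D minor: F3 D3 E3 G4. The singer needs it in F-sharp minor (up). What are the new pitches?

A3 F#3 G#3 B4

From D up to F-sharp is a major third; apply that to each pitch.
F3 becomes A3
D3 becomes F#3
E3 becomes G#3
G4 becomes B4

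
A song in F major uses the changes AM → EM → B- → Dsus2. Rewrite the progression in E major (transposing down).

G#M D#M A#- C#sus2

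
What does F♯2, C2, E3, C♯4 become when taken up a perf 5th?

F#2 -> C#3
C2 -> G2
E3 -> B3
C#4 -> G#4

C#3 G2 B3 G#4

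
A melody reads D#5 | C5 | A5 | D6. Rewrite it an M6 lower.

D#5 -> F#4
C5 -> Eb4
A5 -> C5
D6 -> F5

F#4 Eb4 C5 F5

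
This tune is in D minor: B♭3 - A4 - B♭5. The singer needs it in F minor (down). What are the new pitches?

D minor to F minor down is a major sixth, so every note moves down by that interval.
Bb3 -> Db3
A4 -> C4
Bb5 -> Db5

Db3 C4 Db5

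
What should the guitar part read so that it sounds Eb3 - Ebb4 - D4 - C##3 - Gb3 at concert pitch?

The guitar sounds a perfect octave below written, so the written part must be a perfect octave above concert — transpose each note up.
Eb3 to Eb4
Ebb4 to Ebb5
D4 to D5
C##3 to C##4
Gb3 to Gb4

Eb4 Ebb5 D5 C##4 Gb4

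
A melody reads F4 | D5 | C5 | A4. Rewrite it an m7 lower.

G3 E4 D4 B3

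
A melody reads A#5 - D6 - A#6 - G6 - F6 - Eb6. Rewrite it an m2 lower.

G##5 C#6 G##6 F#6 E6 D6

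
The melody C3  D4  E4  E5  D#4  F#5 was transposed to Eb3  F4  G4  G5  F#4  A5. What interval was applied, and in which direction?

up a minor third

From C3 to Eb3 is 3 letter names — a third of some quality.
C3 to Eb3 is 3 semitones, which makes it a minor third; the second version is higher, so the direction is up.
Checking another pair — F#5 → A5 — gives the same interval.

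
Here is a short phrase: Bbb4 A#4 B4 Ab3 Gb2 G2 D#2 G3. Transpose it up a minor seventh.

Bbb4 -> Abb5
A#4 -> G#5
B4 -> A5
Ab3 -> Gb4
Gb2 -> Fb3
G2 -> F3
D#2 -> C#3
G3 -> F4

Abb5 G#5 A5 Gb4 Fb3 F3 C#3 F4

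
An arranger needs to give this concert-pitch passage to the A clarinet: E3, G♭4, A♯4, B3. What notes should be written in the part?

The A clarinet sounds a minor third below written, so the written part must be a minor third above concert — transpose each note up.
E3 gives G3
Gb4 gives Bbb4
A#4 gives C#5
B3 gives D4

G3 Bbb4 C#5 D4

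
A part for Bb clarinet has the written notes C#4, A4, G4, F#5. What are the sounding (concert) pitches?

B3 G4 F4 E5

The Bb clarinet sounds a major second below written, so transpose each written note down a major second.
C#4 → B3
A4 → G4
G4 → F4
F#5 → E5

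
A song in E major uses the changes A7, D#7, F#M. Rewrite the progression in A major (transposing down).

E major down to A major is a perfect fifth; each chord root moves by that interval while the quality stays the same.
A7: root A down a perfect fifth → D, giving D7.
D#7: root D# down a perfect fifth → G#, giving G#7.
F#M: root F# down a perfect fifth → B, giving BM.

D7 G#7 BM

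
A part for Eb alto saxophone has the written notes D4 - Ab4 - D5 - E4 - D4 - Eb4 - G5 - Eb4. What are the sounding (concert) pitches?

Written C4 on the Eb alto saxophone sounds as Eb3, a major sixth lower; apply that shift to every note.
D4 to F3
Ab4 to Cb4
D5 to F4
E4 to G3
D4 to F3
Eb4 to Gb3
G5 to Bb4
Eb4 to Gb3

F3 Cb4 F4 G3 F3 Gb3 Bb4 Gb3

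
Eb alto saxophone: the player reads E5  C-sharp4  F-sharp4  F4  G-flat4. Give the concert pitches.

Written C4 on the Eb alto saxophone sounds as Eb3, a major sixth lower; apply that shift to every note.
E5 -> G4
C#4 -> E3
F#4 -> A3
F4 -> Ab3
Gb4 -> Bbb3

G4 E3 A3 Ab3 Bbb3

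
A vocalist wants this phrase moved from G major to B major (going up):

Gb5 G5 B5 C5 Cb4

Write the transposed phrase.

From G up to B is a major third; apply that to each pitch.
Gb5 becomes Bb5
G5 becomes B5
B5 becomes D#6
C5 becomes E5
Cb4 becomes Eb4

Bb5 B5 D#6 E5 Eb4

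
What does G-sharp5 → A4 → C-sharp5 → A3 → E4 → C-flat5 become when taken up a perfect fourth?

C#6 D5 F#5 D4 A4 Fb5

G#5 -> C#6
A4 -> D5
C#5 -> F#5
A3 -> D4
E4 -> A4
Cb5 -> Fb5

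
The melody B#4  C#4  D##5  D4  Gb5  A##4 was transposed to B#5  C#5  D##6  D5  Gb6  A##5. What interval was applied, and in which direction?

up a perfect octave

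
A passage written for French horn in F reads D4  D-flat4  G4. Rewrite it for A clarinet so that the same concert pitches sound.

First find concert pitch: the French horn in F sounds a perfect fifth below written, so D4 D-flat4 G4 sounds G3 Gb3 C4.
Then write for A clarinet: it sounds a minor third below written, so the part must be a minor third above concert.
G3 → Bb3
Gb3 → Bbb3
C4 → Eb4

Bb3 Bbb3 Eb4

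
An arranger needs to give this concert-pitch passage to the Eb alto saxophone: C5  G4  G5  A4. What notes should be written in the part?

A5 E5 E6 F#5

Written C4 sounds as Eb3 on the Eb alto saxophone, so concert pitches are written a major sixth up.
C5 -> A5
G4 -> E5
G5 -> E6
A4 -> F#5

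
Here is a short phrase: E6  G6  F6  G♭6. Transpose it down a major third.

C6 Eb6 Db6 Ebb6

E6: a third down reaches C, and 4 semitones makes it C6.
G6: a third down reaches E, and 4 semitones makes it Eb6.
F6: a third down reaches D, and 4 semitones makes it Db6.
Gb6 down a major third is Ebb6.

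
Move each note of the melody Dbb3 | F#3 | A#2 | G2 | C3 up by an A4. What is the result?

Gb3 B#3 D##3 C#3 F#3

Dbb3: a fourth up reaches G, and 6 semitones makes it Gb3.
F#3: a fourth up reaches B, and 6 semitones makes it B#3.
An augmented fourth up from A#2 gives D##3.
G2 up an augmented fourth is C#3.
An augmented fourth up from C3 gives F#3.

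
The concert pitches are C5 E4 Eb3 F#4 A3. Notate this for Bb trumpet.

Written C4 sounds as Bb3 on the Bb trumpet, so concert pitches are written a major second up.
C5 → D5
E4 → F#4
Eb3 → F3
F#4 → G#4
A3 → B3

D5 F#4 F3 G#4 B3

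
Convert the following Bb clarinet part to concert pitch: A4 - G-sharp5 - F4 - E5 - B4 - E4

G4 F#5 Eb4 D5 A4 D4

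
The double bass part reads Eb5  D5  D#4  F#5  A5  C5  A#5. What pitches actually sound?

Eb4 D4 D#3 F#4 A4 C4 A#4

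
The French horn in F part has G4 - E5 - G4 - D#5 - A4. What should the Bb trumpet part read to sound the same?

D4 B4 D4 A#4 E4

First find concert pitch: the French horn in F sounds a perfect fifth below written, so G4 E5 G4 D#5 A4 sounds C4 A4 C4 G#4 D4.
Then write for Bb trumpet: it sounds a major second below written, so the part must be a major second above concert.
C4 → D4
A4 → B4
C4 → D4
G#4 → A#4
D4 → E4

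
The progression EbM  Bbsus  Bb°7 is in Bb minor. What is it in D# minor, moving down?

Bb minor down to D# minor is a diminished sixth; each chord root moves by that interval while the quality stays the same.
EbM: root Eb down a diminished sixth → G#, giving G#M.
Bbsus: root Bb down a diminished sixth → D#, giving D#sus.
Bb°7: root Bb down a diminished sixth → D#, giving D#°7.

G#M D#sus D#°7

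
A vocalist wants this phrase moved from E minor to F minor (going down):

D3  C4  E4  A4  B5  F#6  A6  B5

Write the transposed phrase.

From E down to F is a major seventh; apply that to each pitch.
D3 to Eb2
C4 to Db3
E4 to F3
A4 to Bb3
B5 to C5
F#6 to G5
A6 to Bb5
B5 to C5

Eb2 Db3 F3 Bb3 C5 G5 Bb5 C5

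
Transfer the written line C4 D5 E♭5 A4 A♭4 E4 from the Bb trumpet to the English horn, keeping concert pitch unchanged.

F4 G5 Ab5 D5 Db5 A4

First find concert pitch: the Bb trumpet sounds a major second below written, so C4 D5 E♭5 A4 A♭4 E4 sounds Bb3 C5 Db5 G4 Gb4 D4.
Then write for English horn: it sounds a perfect fifth below written, so the part must be a perfect fifth above concert.
Bb3 → F4
C5 → G5
Db5 → Ab5
G4 → D5
Gb4 → Db5
D4 → A4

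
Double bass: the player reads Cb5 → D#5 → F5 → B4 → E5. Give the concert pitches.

Cb4 D#4 F4 B3 E4

Written C4 on the double bass sounds as C3, a perfect octave lower; apply that shift to every note.
Cb5 -> Cb4
D#5 -> D#4
F5 -> F4
B4 -> B3
E5 -> E4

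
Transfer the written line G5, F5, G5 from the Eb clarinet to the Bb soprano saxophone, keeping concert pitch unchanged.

First find concert pitch: the Eb clarinet sounds a minor third above written, so G5 F5 G5 sounds Bb5 Ab5 Bb5.
Then write for Bb soprano saxophone: it sounds a major second below written, so the part must be a major second above concert.
Bb5 → C6
Ab5 → Bb5
Bb5 → C6

C6 Bb5 C6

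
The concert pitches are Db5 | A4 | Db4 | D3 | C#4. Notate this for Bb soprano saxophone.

Eb5 B4 Eb4 E3 D#4

The Bb soprano saxophone sounds a major second below written, so the written part must be a major second above concert — transpose each note up.
Db5 becomes Eb5
A4 becomes B4
Db4 becomes Eb4
D3 becomes E3
C#4 becomes D#4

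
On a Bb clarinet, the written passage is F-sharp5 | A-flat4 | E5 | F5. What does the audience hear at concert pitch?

E5 Gb4 D5 Eb5

The Bb clarinet sounds a major second below written, so transpose each written note down a major second.
F#5 → E5
Ab4 → Gb4
E5 → D5
F5 → Eb5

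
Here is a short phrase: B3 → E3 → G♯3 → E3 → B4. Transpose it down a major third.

B3 becomes G3
E3 becomes C3
G#3 becomes E3
E3 becomes C3
B4 becomes G4

G3 C3 E3 C3 G4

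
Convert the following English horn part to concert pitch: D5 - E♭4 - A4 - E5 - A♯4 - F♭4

G4 Ab3 D4 A4 D#4 Bbb3

Written C4 on the English horn sounds as F3, a perfect fifth lower; apply that shift to every note.
D5 gives G4
Eb4 gives Ab3
A4 gives D4
E5 gives A4
A#4 gives D#4
Fb4 gives Bbb3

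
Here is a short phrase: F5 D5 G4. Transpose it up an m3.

Ab5 F5 Bb4

F5 gives Ab5
D5 gives F5
G4 gives Bb4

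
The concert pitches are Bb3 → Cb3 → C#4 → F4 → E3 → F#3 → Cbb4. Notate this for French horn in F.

Written C4 sounds as F3 on the French horn in F, so concert pitches are written a perfect fifth up.
Bb3 -> F4
Cb3 -> Gb3
C#4 -> G#4
F4 -> C5
E3 -> B3
F#3 -> C#4
Cbb4 -> Gbb4

F4 Gb3 G#4 C5 B3 C#4 Gbb4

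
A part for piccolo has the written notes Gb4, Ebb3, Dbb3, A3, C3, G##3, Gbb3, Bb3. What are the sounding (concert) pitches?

Gb5 Ebb4 Dbb4 A4 C4 G##4 Gbb4 Bb4

The piccolo sounds a perfect octave above written, so transpose each written note up a perfect octave.
Gb4 -> Gb5
Ebb3 -> Ebb4
Dbb3 -> Dbb4
A3 -> A4
C3 -> C4
G##3 -> G##4
Gbb3 -> Gbb4
Bb3 -> Bb4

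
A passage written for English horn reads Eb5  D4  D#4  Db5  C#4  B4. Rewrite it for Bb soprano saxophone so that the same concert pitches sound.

Bb4 A3 A#3 Ab4 G#3 F#4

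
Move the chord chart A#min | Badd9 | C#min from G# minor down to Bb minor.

G# minor down to Bb minor is an augmented sixth; each chord root moves by that interval while the quality stays the same.
A#min: root A# down an augmented sixth → C, giving Cmin.
Badd9: root B down an augmented sixth → Db, giving Dbadd9.
C#min: root C# down an augmented sixth → Eb, giving Ebmin.

Cmin Dbadd9 Ebmin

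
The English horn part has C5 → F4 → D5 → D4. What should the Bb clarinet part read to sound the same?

G4 C4 A4 A3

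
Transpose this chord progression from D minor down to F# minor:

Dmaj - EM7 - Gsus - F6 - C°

D minor down to F# minor is a minor sixth; each chord root moves by that interval while the quality stays the same.
Dmaj: root D down a minor sixth → F#, giving F#maj.
EM7: root E down a minor sixth → G#, giving G#M7.
Gsus: root G down a minor sixth → B, giving Bsus.
F6: root F down a minor sixth → A, giving A6.
C°: root C down a minor sixth → E, giving E°.

F#maj G#M7 Bsus A6 E°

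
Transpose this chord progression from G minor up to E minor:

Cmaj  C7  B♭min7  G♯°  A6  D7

G minor up to E minor is a major sixth; each chord root moves by that interval while the quality stays the same.
Cmaj: root C up a major sixth → A, giving Amaj.
C7: root C up a major sixth → A, giving A7.
B♭min7: root B♭ up a major sixth → G, giving Gmin7.
G♯°: root G♯ up a major sixth → E#, giving E#°.
A6: root A up a major sixth → F#, giving F#6.
D7: root D up a major sixth → B, giving B7.

Amaj A7 Gmin7 E#° F#6 B7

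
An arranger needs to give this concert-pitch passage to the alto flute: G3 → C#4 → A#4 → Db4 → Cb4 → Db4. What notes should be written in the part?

The alto flute sounds a perfect fourth below written, so the written part must be a perfect fourth above concert — transpose each note up.
G3 gives C4
C#4 gives F#4
A#4 gives D#5
Db4 gives Gb4
Cb4 gives Fb4
Db4 gives Gb4

C4 F#4 D#5 Gb4 Fb4 Gb4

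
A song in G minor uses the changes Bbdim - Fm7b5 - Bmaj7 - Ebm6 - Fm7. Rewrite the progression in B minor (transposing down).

Ddim Am7b5 D#maj7 Gm6 Am7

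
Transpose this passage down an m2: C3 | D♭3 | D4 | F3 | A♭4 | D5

B2 C3 C#4 E3 G4 C#5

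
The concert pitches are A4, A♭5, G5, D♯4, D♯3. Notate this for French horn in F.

The French horn in F sounds a perfect fifth below written, so the written part must be a perfect fifth above concert — transpose each note up.
A4 -> E5
Ab5 -> Eb6
G5 -> D6
D#4 -> A#4
D#3 -> A#3

E5 Eb6 D6 A#4 A#3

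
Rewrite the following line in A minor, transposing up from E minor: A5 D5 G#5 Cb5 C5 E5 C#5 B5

E minor to A minor up is a perfect fourth, so every note moves up by that interval.
A5 becomes D6
D5 becomes G5
G#5 becomes C#6
Cb5 becomes Fb5
C5 becomes F5
E5 becomes A5
C#5 becomes F#5
B5 becomes E6

D6 G5 C#6 Fb5 F5 A5 F#5 E6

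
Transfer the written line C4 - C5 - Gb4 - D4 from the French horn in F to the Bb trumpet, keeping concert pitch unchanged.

G3 G4 Db4 A3

First find concert pitch: the French horn in F sounds a perfect fifth below written, so C4 C5 Gb4 D4 sounds F3 F4 Cb4 G3.
Then write for Bb trumpet: it sounds a major second below written, so the part must be a major second above concert.
F3 → G3
F4 → G4
Cb4 → Db4
G3 → A3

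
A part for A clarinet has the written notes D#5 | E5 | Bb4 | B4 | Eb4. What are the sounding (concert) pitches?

The A clarinet sounds a minor third below written, so transpose each written note down a minor third.
D#5 -> B#4
E5 -> C#5
Bb4 -> G4
B4 -> G#4
Eb4 -> C4

B#4 C#5 G4 G#4 C4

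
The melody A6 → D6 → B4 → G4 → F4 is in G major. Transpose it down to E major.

From G down to E is a minor third; apply that to each pitch.
A6 becomes F#6
D6 becomes B5
B4 becomes G#4
G4 becomes E4
F4 becomes D4

F#6 B5 G#4 E4 D4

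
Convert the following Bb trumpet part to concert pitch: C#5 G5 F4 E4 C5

The Bb trumpet sounds a major second below written, so transpose each written note down a major second.
C#5 becomes B4
G5 becomes F5
F4 becomes Eb4
E4 becomes D4
C5 becomes Bb4

B4 F5 Eb4 D4 Bb4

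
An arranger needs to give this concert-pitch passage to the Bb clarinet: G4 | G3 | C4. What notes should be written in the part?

A4 A3 D4

Written C4 sounds as Bb3 on the Bb clarinet, so concert pitches are written a major second up.
G4 → A4
G3 → A3
C4 → D4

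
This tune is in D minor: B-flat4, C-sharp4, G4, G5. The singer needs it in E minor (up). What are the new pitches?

D minor to E minor up is a major second, so every note moves up by that interval.
Bb4 gives C5
C#4 gives D#4
G4 gives A4
G5 gives A5

C5 D#4 A4 A5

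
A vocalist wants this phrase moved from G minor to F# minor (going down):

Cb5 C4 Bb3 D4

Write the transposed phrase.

G minor to F# minor down is a minor second, so every note moves down by that interval.
Cb5 gives Bb4
C4 gives B3
Bb3 gives A3
D4 gives C#4

Bb4 B3 A3 C#4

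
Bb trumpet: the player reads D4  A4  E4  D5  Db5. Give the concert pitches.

C4 G4 D4 C5 Cb5

Written C4 on the Bb trumpet sounds as Bb3, a major second lower; apply that shift to every note.
D4 -> C4
A4 -> G4
E4 -> D4
D5 -> C5
Db5 -> Cb5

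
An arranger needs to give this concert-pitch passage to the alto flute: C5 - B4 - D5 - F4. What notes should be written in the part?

F5 E5 G5 Bb4

Written C4 sounds as G3 on the alto flute, so concert pitches are written a perfect fourth up.
C5 becomes F5
B4 becomes E5
D5 becomes G5
F4 becomes Bb4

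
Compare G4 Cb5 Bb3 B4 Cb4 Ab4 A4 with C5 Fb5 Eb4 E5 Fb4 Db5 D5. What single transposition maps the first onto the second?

up a perfect fourth

From G4 to C5 is 4 letter names — a fourth of some quality.
G4 to C5 is 5 semitones, which makes it a perfect fourth; the second version is higher, so the direction is up.
Checking another pair — A4 → D5 — gives the same interval.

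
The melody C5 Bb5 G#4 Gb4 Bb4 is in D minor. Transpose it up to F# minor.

D minor to F# minor up is a major third, so every note moves up by that interval.
C5 → E5
Bb5 → D6
G#4 → B#4
Gb4 → Bb4
Bb4 → D5

E5 D6 B#4 Bb4 D5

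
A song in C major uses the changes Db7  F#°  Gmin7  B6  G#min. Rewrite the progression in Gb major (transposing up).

Abb7 C° Dbmin7 F6 Dmin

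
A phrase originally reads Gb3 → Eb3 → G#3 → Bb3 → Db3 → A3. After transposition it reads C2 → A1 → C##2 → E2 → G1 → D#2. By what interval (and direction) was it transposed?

Take the first pair: Gb3 → C2. G to C spans 12 letter names, so the interval is some kind of twelfth.
C2 to Gb3 is 18 semitones, which makes it a diminished twelfth; the second version is lower, so the direction is down.
Checking another pair — A3 → D#2 — gives the same interval.

down a diminished twelfth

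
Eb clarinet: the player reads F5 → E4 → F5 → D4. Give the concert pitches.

Ab5 G4 Ab5 F4

The Eb clarinet sounds a minor third above written, so transpose each written note up a minor third.
F5 gives Ab5
E4 gives G4
F5 gives Ab5
D4 gives F4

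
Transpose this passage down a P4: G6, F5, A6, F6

G6 to D6
F5 to C5
A6 to E6
F6 to C6

D6 C5 E6 C6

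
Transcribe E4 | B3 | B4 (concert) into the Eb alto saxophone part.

C#5 G#4 G#5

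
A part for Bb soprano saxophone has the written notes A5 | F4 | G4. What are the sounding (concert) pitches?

G5 Eb4 F4

Written C4 on the Bb soprano saxophone sounds as Bb3, a major second lower; apply that shift to every note.
A5 becomes G5
F4 becomes Eb4
G4 becomes F4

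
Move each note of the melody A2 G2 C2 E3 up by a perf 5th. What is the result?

A2 up a perfect fifth is E3.
G2 up a perfect fifth is D3.
A perfect fifth up from C2 gives G2.
A perfect fifth up from E3 gives B3.

E3 D3 G2 B3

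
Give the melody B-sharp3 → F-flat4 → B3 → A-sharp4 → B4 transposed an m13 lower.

B#3 -> D##2
Fb4 -> Ab2
B3 -> D#2
A#4 -> C##3
B4 -> D#3

D##2 Ab2 D#2 C##3 D#3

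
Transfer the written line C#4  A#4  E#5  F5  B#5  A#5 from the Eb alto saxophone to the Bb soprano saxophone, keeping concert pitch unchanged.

First find concert pitch: the Eb alto saxophone sounds a major sixth below written, so C#4 A#4 E#5 F5 B#5 A#5 sounds E3 C#4 G#4 Ab4 D#5 C#5.
Then write for Bb soprano saxophone: it sounds a major second below written, so the part must be a major second above concert.
E3 → F#3
C#4 → D#4
G#4 → A#4
Ab4 → Bb4
D#5 → E#5
C#5 → D#5

F#3 D#4 A#4 Bb4 E#5 D#5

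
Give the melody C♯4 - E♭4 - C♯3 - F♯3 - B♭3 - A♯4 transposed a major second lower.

C#4: a second down reaches B, and 2 semitones makes it B3.
Eb4 down a major second is Db4.
C#3: a second down reaches B, and 2 semitones makes it B2.
F#3: a second down reaches E, and 2 semitones makes it E3.
A major second down from Bb3 gives Ab3.
A major second down from A#4 gives G#4.

B3 Db4 B2 E3 Ab3 G#4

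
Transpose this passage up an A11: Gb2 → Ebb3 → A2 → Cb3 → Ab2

C4 Ab4 D#4 F4 D4

Gb2 up an augmented eleventh is C4.
An augmented eleventh up from Ebb3 gives Ab4.
A2 up an augmented eleventh is D#4.
An augmented eleventh up from Cb3 gives F4.
An augmented eleventh up from Ab2 gives D4.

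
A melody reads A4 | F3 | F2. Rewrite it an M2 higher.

B4 G3 G2

A4 up a major second is B4.
F3: a second up reaches G, and 2 semitones makes it G3.
F2 up a major second is G2.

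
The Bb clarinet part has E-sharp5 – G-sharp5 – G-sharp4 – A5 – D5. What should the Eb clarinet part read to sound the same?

First find concert pitch: the Bb clarinet sounds a major second below written, so E-sharp5 G-sharp5 G-sharp4 A5 D5 sounds D#5 F#5 F#4 G5 C5.
Then write for Eb clarinet: it sounds a minor third above written, so the part must be a minor third below concert.
D#5 → B#4
F#5 → D#5
F#4 → D#4
G5 → E5
C5 → A4

B#4 D#5 D#4 E5 A4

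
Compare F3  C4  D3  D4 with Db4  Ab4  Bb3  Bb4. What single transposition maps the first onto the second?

up a minor sixth

Take the first pair: F3 → Db4. F to D spans 6 letter names, so the interval is some kind of sixth.
F3 to Db4 is 8 semitones, which makes it a minor sixth; the second version is higher, so the direction is up.
Checking another pair — D4 → Bb4 — gives the same interval.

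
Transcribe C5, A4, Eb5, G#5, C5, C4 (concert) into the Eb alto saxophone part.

Written C4 sounds as Eb3 on the Eb alto saxophone, so concert pitches are written a major sixth up.
C5 -> A5
A4 -> F#5
Eb5 -> C6
G#5 -> E#6
C5 -> A5
C4 -> A4

A5 F#5 C6 E#6 A5 A4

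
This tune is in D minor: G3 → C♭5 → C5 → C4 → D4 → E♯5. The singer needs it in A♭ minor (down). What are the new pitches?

From D down to A♭ is an augmented fourth; apply that to each pitch.
G3 to Db3
Cb5 to Gbb4
C5 to Gb4
C4 to Gb3
D4 to Ab3
E#5 to B4

Db3 Gbb4 Gb4 Gb3 Ab3 B4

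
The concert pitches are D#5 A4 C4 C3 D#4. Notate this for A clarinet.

F#5 C5 Eb4 Eb3 F#4

Written C4 sounds as A3 on the A clarinet, so concert pitches are written a minor third up.
D#5 to F#5
A4 to C5
C4 to Eb4
C3 to Eb3
D#4 to F#4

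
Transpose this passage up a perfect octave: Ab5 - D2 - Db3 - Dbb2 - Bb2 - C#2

A perfect octave up from Ab5 gives Ab6.
D2: an octave up reaches D, and 12 semitones makes it D3.
Db3: an octave up reaches D, and 12 semitones makes it Db4.
Dbb2 up a perfect octave is Dbb3.
Bb2: an octave up reaches B, and 12 semitones makes it Bb3.
C#2 up a perfect octave is C#3.

Ab6 D3 Db4 Dbb3 Bb3 C#3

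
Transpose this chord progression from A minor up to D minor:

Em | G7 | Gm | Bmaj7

A minor up to D minor is a perfect fourth; each chord root moves by that interval while the quality stays the same.
Em: root E up a perfect fourth → A, giving Am.
G7: root G up a perfect fourth → C, giving C7.
Gm: root G up a perfect fourth → C, giving Cm.
Bmaj7: root B up a perfect fourth → E, giving Emaj7.

Am C7 Cm Emaj7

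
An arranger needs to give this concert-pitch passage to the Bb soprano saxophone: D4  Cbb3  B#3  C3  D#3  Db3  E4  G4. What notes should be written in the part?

Written C4 sounds as Bb3 on the Bb soprano saxophone, so concert pitches are written a major second up.
D4 -> E4
Cbb3 -> Dbb3
B#3 -> C##4
C3 -> D3
D#3 -> E#3
Db3 -> Eb3
E4 -> F#4
G4 -> A4

E4 Dbb3 C##4 D3 E#3 Eb3 F#4 A4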